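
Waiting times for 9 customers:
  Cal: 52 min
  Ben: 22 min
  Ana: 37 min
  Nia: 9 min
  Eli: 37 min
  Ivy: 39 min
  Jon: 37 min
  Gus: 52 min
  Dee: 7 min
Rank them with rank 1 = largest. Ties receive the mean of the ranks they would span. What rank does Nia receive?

8

Sorted (descending): 52, 52, 39, 37, 37, 37, 22, 9, 7
The 2 values of 52 occupy positions 1–2 → average rank (1+2)/2 = 1.5.
The 3 values of 37 occupy positions 4–6 → average rank 5.
Nia has value 9 min → rank 8.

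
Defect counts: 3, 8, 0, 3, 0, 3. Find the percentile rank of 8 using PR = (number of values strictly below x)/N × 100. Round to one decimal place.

N = 6.
Strictly below 8: 5. Equal to 8: 1.
PR = 5/6 × 100 = 83.3

83.3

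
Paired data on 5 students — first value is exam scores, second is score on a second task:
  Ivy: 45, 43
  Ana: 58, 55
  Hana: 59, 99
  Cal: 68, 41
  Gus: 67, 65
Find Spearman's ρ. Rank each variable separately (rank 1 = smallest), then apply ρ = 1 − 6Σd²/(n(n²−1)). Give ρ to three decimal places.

-0.100

Ranks of variable 1: 1, 2, 3, 5, 4
Ranks of variable 2: 2, 3, 5, 1, 4
d = r₁ − r₂: -1, -1, -2, 4, 0
d²: 1, 1, 4, 16, 0; Σd² = 22
ρ = 1 − 6·22/(5·24) = 1 − 132/120 = -0.100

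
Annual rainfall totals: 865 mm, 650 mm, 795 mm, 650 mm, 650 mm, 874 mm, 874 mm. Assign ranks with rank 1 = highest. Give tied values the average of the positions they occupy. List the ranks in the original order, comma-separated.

3, 6, 4, 6, 6, 1.5, 1.5

Sorted (descending): 874, 874, 865, 795, 650, 650, 650
The 2 values of 874 occupy positions 1–2 → average rank (1+2)/2 = 1.5.
The 3 values of 650 occupy positions 5–7 → average rank 6.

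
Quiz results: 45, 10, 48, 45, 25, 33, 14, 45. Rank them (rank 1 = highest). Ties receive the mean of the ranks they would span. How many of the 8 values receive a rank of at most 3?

Sorted (descending): 48, 45, 45, 45, 33, 25, 14, 10
The 3 values of 45 occupy positions 2–4 → average rank 3.
Ranks ≤ 3: {1, 3, 3, 3} → 4 values.

4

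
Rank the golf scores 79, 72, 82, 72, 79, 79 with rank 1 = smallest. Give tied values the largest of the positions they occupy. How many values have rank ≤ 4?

Sorted (ascending): 72, 72, 79, 79, 79, 82
The 2 values of 72 occupy positions 1–2 → each gets rank 2.
The 3 values of 79 occupy positions 3–5 → each gets rank 5.
Ranks ≤ 4: {2, 2} → 2 values.

2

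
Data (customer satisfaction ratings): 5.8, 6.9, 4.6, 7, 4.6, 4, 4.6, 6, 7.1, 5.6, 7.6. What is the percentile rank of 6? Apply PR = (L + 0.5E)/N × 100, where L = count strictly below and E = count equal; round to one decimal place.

59.1

N = 11.
Strictly below 6: 6. Equal to 6: 1.
PR = (6 + 0.5·1)/11 × 100 = 59.1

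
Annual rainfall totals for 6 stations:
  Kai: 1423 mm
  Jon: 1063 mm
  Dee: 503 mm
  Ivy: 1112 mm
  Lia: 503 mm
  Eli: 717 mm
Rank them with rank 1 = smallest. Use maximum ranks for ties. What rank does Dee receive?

Sorted (ascending): 503, 503, 717, 1063, 1112, 1423
The 2 values of 503 occupy positions 1–2 → each gets rank 2.
Dee has value 503 mm → rank 2.

2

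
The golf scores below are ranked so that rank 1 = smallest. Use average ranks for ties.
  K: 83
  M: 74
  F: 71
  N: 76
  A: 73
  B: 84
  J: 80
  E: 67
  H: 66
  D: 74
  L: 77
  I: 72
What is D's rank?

Sorted (ascending): 66, 67, 71, 72, 73, 74, 74, 76, 77, 80, 83, 84
The 2 values of 74 occupy positions 6–7 → average rank (6+7)/2 = 6.5.
D has value 74 → rank 6.5.

6.5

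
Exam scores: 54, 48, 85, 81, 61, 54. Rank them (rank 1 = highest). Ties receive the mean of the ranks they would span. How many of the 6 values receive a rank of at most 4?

3

Sorted (descending): 85, 81, 61, 54, 54, 48
The 2 values of 54 occupy positions 4–5 → average rank (4+5)/2 = 4.5.
Ranks ≤ 4: {1, 2, 3} → 3 values.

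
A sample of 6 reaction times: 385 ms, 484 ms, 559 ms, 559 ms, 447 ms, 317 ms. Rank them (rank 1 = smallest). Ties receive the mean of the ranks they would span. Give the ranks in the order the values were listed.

Sorted (ascending): 317, 385, 447, 484, 559, 559
The 2 values of 559 occupy positions 5–6 → average rank (5+6)/2 = 5.5.

2, 4, 5.5, 5.5, 3, 1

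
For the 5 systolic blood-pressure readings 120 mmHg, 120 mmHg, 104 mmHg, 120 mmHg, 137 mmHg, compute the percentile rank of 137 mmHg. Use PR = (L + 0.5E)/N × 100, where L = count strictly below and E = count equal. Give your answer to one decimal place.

90.0

N = 5.
Strictly below 137: 4. Equal to 137: 1.
PR = (4 + 0.5·1)/5 × 100 = 90.0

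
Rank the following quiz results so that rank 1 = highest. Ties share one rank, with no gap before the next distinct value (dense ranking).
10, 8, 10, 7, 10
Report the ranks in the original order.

1, 2, 1, 3, 1

Sorted (descending): 10, 10, 10, 8, 7
The 3 values of 10 share dense rank 1.
Remaining distinct values take the next consecutive integers.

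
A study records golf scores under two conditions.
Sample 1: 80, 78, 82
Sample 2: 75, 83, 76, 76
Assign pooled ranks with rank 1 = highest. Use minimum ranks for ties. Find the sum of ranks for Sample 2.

Sorted (descending): 83, 82, 80, 78, 76, 76, 75
The 2 values of 76 occupy positions 5–6 → each gets rank 5.
Sample 2 values → pooled ranks: 75→7, 83→1, 76→5, 76→5
Rank sum = 7 + 1 + 5 + 5 = 18

18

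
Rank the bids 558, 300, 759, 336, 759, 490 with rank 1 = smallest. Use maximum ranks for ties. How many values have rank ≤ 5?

Sorted (ascending): 300, 336, 490, 558, 759, 759
The 2 values of 759 occupy positions 5–6 → each gets rank 6.
Ranks ≤ 5: {1, 2, 3, 4} → 4 values.

4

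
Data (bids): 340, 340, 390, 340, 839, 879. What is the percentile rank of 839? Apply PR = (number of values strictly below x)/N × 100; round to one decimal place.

N = 6.
Strictly below 839: 4. Equal to 839: 1.
PR = 4/6 × 100 = 66.7

66.7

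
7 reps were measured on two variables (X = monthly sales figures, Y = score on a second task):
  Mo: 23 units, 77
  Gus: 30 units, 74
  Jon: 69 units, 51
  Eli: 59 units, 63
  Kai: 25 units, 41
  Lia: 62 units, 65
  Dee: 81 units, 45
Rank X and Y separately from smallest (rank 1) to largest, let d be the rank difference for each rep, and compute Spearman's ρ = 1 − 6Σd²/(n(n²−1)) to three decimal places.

-0.429

Ranks of variable 1: 1, 3, 6, 4, 2, 5, 7
Ranks of variable 2: 7, 6, 3, 4, 1, 5, 2
d = r₁ − r₂: -6, -3, 3, 0, 1, 0, 5
d²: 36, 9, 9, 0, 1, 0, 25; Σd² = 80
ρ = 1 − 6·80/(7·48) = 1 − 480/336 = -0.429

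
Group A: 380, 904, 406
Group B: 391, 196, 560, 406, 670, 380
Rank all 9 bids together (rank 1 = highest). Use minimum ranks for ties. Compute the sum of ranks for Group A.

Sorted (descending): 904, 670, 560, 406, 406, 391, 380, 380, 196
The 2 values of 406 occupy positions 4–5 → each gets rank 4.
The 2 values of 380 occupy positions 7–8 → each gets rank 7.
Group A values → pooled ranks: 380→7, 904→1, 406→4
Rank sum = 7 + 1 + 4 = 12

12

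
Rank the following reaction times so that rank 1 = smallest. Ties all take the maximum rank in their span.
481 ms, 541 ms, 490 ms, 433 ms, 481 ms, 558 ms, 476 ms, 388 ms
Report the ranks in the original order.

Sorted (ascending): 388, 433, 476, 481, 481, 490, 541, 558
The 2 values of 481 occupy positions 4–5 → each gets rank 5.

5, 7, 6, 2, 5, 8, 3, 1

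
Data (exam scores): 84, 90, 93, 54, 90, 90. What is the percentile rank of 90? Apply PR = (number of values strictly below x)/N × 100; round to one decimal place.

33.3

N = 6.
Strictly below 90: 2. Equal to 90: 3.
PR = 2/6 × 100 = 33.3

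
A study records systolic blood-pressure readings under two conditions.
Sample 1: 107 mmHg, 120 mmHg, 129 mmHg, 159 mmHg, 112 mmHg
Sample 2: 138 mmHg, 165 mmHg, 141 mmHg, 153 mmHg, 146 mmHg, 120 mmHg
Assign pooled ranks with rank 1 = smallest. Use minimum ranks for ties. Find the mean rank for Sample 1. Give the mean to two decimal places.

4.20

Sorted (ascending): 107, 112, 120, 120, 129, 138, 141, 146, 153, 159, 165
The 2 values of 120 occupy positions 3–4 → each gets rank 3.
Sample 1 values → pooled ranks: 107→1, 120→3, 129→5, 159→10, 112→2
Mean rank = (1 + 3 + 5 + 10 + 2) / 5 = 4.20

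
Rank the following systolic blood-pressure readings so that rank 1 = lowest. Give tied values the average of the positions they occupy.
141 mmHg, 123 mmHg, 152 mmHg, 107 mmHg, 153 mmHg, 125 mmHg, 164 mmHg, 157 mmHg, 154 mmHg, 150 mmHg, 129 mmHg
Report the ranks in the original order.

Sorted (ascending): 107, 123, 125, 129, 141, 150, 152, 153, 154, 157, 164
No ties — each value takes its position as its rank.

5, 2, 7, 1, 8, 3, 11, 10, 9, 6, 4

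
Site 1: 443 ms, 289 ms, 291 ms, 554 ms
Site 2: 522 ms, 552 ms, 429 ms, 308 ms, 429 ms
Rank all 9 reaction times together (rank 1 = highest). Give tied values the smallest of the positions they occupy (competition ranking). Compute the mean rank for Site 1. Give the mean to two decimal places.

5.50

Sorted (descending): 554, 552, 522, 443, 429, 429, 308, 291, 289
The 2 values of 429 occupy positions 5–6 → each gets rank 5.
Site 1 values → pooled ranks: 443→4, 289→9, 291→8, 554→1
Mean rank = (4 + 9 + 8 + 1) / 4 = 5.50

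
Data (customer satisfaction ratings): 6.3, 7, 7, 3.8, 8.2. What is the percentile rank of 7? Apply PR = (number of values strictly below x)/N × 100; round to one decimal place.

N = 5.
Strictly below 7: 2. Equal to 7: 2.
PR = 2/5 × 100 = 40.0

40.0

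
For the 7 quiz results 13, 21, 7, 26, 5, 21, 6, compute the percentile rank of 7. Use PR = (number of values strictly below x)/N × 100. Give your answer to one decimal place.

28.6

N = 7.
Strictly below 7: 2. Equal to 7: 1.
PR = 2/7 × 100 = 28.6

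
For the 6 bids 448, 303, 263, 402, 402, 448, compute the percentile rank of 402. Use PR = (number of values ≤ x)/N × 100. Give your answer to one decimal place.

66.7

N = 6.
Strictly below 402: 2. Equal to 402: 2.
PR = 4/6 × 100 = 66.7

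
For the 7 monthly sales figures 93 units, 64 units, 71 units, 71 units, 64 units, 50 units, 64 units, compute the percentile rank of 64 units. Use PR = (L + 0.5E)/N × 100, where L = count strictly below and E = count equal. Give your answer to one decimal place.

35.7

N = 7.
Strictly below 64: 1. Equal to 64: 3.
PR = (1 + 0.5·3)/7 × 100 = 35.7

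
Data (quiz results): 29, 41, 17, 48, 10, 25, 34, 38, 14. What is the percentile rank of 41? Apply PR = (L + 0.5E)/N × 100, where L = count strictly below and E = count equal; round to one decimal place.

83.3

N = 9.
Strictly below 41: 7. Equal to 41: 1.
PR = (7 + 0.5·1)/9 × 100 = 83.3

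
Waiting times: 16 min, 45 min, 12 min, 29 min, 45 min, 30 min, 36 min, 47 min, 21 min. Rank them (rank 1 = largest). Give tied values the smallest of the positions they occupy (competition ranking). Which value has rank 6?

29

Sorted (descending): 47, 45, 45, 36, 30, 29, 21, 16, 12
The 2 values of 45 occupy positions 2–3 → each gets rank 2.
Rank 6 → value 29.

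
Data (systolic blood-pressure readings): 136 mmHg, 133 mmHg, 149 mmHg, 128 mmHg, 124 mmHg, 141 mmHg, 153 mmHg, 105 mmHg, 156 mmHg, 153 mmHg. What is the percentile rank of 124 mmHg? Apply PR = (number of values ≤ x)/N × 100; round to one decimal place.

N = 10.
Strictly below 124: 1. Equal to 124: 1.
PR = 2/10 × 100 = 20.0

20.0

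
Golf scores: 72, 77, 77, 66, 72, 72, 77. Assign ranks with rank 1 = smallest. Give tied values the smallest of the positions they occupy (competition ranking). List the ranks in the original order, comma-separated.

2, 5, 5, 1, 2, 2, 5

Sorted (ascending): 66, 72, 72, 72, 77, 77, 77
The 3 values of 72 occupy positions 2–4 → each gets rank 2.
The 3 values of 77 occupy positions 5–7 → each gets rank 5.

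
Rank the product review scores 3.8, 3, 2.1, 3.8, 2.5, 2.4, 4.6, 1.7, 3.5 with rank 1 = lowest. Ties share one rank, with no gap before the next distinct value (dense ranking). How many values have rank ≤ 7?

Sorted (ascending): 1.7, 2.1, 2.4, 2.5, 3, 3.5, 3.8, 3.8, 4.6
The 2 values of 3.8 share dense rank 7.
Remaining distinct values take the next consecutive integers.
Ranks ≤ 7: {1, 2, 3, 4, 5, 6, 7, 7} → 8 values.

8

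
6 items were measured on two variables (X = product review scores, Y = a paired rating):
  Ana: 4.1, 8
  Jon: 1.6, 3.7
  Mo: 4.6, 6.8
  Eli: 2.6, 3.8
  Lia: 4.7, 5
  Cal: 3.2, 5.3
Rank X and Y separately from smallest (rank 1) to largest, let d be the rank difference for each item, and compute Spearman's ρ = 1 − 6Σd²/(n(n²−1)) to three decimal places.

0.600

Ranks of variable 1: 4, 1, 5, 2, 6, 3
Ranks of variable 2: 6, 1, 5, 2, 3, 4
d = r₁ − r₂: -2, 0, 0, 0, 3, -1
d²: 4, 0, 0, 0, 9, 1; Σd² = 14
ρ = 1 − 6·14/(6·35) = 1 − 84/210 = 0.600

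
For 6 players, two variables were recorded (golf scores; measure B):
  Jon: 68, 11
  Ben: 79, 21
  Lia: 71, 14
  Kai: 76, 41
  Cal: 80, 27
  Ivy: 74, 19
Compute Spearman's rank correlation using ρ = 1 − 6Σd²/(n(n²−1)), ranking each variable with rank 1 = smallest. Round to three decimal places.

0.829

Ranks of variable 1: 1, 5, 2, 4, 6, 3
Ranks of variable 2: 1, 4, 2, 6, 5, 3
d = r₁ − r₂: 0, 1, 0, -2, 1, 0
d²: 0, 1, 0, 4, 1, 0; Σd² = 6
ρ = 1 − 6·6/(6·35) = 1 − 36/210 = 0.829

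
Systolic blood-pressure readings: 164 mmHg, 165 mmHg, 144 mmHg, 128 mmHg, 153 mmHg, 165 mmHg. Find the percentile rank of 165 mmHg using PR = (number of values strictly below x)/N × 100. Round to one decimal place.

N = 6.
Strictly below 165: 4. Equal to 165: 2.
PR = 4/6 × 100 = 66.7

66.7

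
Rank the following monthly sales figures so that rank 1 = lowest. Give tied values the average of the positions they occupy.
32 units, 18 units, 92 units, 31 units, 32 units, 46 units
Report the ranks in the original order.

Sorted (ascending): 18, 31, 32, 32, 46, 92
The 2 values of 32 occupy positions 3–4 → average rank (3+4)/2 = 3.5.

3.5, 1, 6, 2, 3.5, 5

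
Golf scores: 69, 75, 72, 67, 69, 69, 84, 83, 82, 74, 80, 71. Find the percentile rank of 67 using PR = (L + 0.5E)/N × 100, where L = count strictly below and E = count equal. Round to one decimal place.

4.2

N = 12.
Strictly below 67: 0. Equal to 67: 1.
PR = (0 + 0.5·1)/12 × 100 = 4.2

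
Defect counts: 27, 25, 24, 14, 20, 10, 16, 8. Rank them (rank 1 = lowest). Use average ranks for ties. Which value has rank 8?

27

Sorted (ascending): 8, 10, 14, 16, 20, 24, 25, 27
No ties — each value takes its position as its rank.
Rank 8 → value 27.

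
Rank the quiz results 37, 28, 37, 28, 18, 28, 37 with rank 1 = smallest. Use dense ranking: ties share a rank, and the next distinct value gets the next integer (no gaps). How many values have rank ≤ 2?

4

Sorted (ascending): 18, 28, 28, 28, 37, 37, 37
The 3 values of 28 share dense rank 2.
The 3 values of 37 share dense rank 3.
Remaining distinct values take the next consecutive integers.
Ranks ≤ 2: {1, 2, 2, 2} → 4 values.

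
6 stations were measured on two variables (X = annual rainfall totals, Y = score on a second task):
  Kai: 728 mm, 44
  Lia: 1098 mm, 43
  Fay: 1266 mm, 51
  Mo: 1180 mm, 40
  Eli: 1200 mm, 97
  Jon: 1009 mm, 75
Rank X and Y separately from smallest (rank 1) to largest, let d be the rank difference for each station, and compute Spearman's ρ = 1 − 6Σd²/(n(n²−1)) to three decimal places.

0.200

Ranks of variable 1: 1, 3, 6, 4, 5, 2
Ranks of variable 2: 3, 2, 4, 1, 6, 5
d = r₁ − r₂: -2, 1, 2, 3, -1, -3
d²: 4, 1, 4, 9, 1, 9; Σd² = 28
ρ = 1 − 6·28/(6·35) = 1 − 168/210 = 0.200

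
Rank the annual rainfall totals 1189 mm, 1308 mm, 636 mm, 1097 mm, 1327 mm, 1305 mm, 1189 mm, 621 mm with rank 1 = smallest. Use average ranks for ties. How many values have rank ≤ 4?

Sorted (ascending): 621, 636, 1097, 1189, 1189, 1305, 1308, 1327
The 2 values of 1189 occupy positions 4–5 → average rank (4+5)/2 = 4.5.
Ranks ≤ 4: {1, 2, 3} → 3 values.

3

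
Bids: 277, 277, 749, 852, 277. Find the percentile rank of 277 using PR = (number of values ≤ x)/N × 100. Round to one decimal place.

N = 5.
Strictly below 277: 0. Equal to 277: 3.
PR = 3/5 × 100 = 60.0

60.0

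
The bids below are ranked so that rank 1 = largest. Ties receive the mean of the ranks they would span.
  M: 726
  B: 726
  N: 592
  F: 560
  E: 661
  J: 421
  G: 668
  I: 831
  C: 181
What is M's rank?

2.5

Sorted (descending): 831, 726, 726, 668, 661, 592, 560, 421, 181
The 2 values of 726 occupy positions 2–3 → average rank (2+3)/2 = 2.5.
M has value 726 → rank 2.5.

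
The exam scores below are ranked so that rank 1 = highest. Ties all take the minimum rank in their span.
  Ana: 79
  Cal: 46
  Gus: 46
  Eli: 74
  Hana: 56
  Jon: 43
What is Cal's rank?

Sorted (descending): 79, 74, 56, 46, 46, 43
The 2 values of 46 occupy positions 4–5 → each gets rank 4.
Cal has value 46 → rank 4.

4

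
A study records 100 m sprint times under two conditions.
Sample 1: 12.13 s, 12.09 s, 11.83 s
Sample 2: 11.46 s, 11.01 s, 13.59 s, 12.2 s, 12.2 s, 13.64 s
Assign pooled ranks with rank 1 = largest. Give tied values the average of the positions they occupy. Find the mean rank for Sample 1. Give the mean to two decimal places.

Sorted (descending): 13.64, 13.59, 12.2, 12.2, 12.13, 12.09, 11.83, 11.46, 11.01
The 2 values of 12.2 occupy positions 3–4 → average rank (3+4)/2 = 3.5.
Sample 1 values → pooled ranks: 12.13→5, 12.09→6, 11.83→7
Mean rank = (5 + 6 + 7) / 3 = 6.00

6.00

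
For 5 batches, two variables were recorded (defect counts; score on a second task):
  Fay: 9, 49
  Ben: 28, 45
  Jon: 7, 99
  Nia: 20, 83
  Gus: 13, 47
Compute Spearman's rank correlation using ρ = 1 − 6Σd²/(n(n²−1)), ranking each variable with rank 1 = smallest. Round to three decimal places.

Ranks of variable 1: 2, 5, 1, 4, 3
Ranks of variable 2: 3, 1, 5, 4, 2
d = r₁ − r₂: -1, 4, -4, 0, 1
d²: 1, 16, 16, 0, 1; Σd² = 34
ρ = 1 − 6·34/(5·24) = 1 − 204/120 = -0.700

-0.700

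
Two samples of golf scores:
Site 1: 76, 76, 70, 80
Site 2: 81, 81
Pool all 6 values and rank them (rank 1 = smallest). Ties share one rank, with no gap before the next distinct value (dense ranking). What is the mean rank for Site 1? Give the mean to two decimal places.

Sorted (ascending): 70, 76, 76, 80, 81, 81
The 2 values of 76 share dense rank 2.
The 2 values of 81 share dense rank 4.
Remaining distinct values take the next consecutive integers.
Site 1 values → pooled ranks: 76→2, 76→2, 70→1, 80→3
Mean rank = (2 + 2 + 1 + 3) / 4 = 2.00

2.00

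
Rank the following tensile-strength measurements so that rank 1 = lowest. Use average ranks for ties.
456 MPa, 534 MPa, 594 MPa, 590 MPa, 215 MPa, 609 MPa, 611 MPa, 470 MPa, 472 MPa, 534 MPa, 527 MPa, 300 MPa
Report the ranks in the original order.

3, 7.5, 10, 9, 1, 11, 12, 4, 5, 7.5, 6, 2

Sorted (ascending): 215, 300, 456, 470, 472, 527, 534, 534, 590, 594, 609, 611
The 2 values of 534 occupy positions 7–8 → average rank (7+8)/2 = 7.5.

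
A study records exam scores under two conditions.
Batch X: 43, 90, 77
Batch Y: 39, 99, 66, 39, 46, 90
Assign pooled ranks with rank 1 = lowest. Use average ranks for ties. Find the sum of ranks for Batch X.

Sorted (ascending): 39, 39, 43, 46, 66, 77, 90, 90, 99
The 2 values of 39 occupy positions 1–2 → average rank (1+2)/2 = 1.5.
The 2 values of 90 occupy positions 7–8 → average rank (7+8)/2 = 7.5.
Batch X values → pooled ranks: 43→3, 90→7.5, 77→6
Rank sum = 3 + 7.5 + 6 = 16.5

16.5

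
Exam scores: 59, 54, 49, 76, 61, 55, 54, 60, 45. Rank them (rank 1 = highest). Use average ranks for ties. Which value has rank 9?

45

Sorted (descending): 76, 61, 60, 59, 55, 54, 54, 49, 45
The 2 values of 54 occupy positions 6–7 → average rank (6+7)/2 = 6.5.
Rank 9 → value 45.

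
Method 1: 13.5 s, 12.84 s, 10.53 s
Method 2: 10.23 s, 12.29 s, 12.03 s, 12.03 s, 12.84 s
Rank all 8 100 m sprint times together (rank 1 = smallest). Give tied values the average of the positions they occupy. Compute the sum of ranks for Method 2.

Sorted (ascending): 10.23, 10.53, 12.03, 12.03, 12.29, 12.84, 12.84, 13.5
The 2 values of 12.03 occupy positions 3–4 → average rank (3+4)/2 = 3.5.
The 2 values of 12.84 occupy positions 6–7 → average rank (6+7)/2 = 6.5.
Method 2 values → pooled ranks: 10.23→1, 12.29→5, 12.03→3.5, 12.03→3.5, 12.84→6.5
Rank sum = 1 + 5 + 3.5 + 3.5 + 6.5 = 19.5

19.5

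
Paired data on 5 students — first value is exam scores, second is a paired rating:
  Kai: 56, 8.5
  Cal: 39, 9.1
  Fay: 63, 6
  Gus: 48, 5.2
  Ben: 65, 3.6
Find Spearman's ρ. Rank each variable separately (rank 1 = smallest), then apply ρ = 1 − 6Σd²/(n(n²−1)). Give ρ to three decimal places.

Ranks of variable 1: 3, 1, 4, 2, 5
Ranks of variable 2: 4, 5, 3, 2, 1
d = r₁ − r₂: -1, -4, 1, 0, 4
d²: 1, 16, 1, 0, 16; Σd² = 34
ρ = 1 − 6·34/(5·24) = 1 − 204/120 = -0.700

-0.700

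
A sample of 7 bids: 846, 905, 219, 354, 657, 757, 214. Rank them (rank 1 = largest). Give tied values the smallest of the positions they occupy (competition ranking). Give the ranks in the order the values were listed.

2, 1, 6, 5, 4, 3, 7

Sorted (descending): 905, 846, 757, 657, 354, 219, 214
No ties — each value takes its position as its rank.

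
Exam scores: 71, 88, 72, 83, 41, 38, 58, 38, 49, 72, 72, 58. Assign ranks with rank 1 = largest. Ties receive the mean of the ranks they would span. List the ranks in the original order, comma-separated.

Sorted (descending): 88, 83, 72, 72, 72, 71, 58, 58, 49, 41, 38, 38
The 3 values of 72 occupy positions 3–5 → average rank 4.
The 2 values of 58 occupy positions 7–8 → average rank (7+8)/2 = 7.5.
The 2 values of 38 occupy positions 11–12 → average rank (11+12)/2 = 11.5.

6, 1, 4, 2, 10, 11.5, 7.5, 11.5, 9, 4, 4, 7.5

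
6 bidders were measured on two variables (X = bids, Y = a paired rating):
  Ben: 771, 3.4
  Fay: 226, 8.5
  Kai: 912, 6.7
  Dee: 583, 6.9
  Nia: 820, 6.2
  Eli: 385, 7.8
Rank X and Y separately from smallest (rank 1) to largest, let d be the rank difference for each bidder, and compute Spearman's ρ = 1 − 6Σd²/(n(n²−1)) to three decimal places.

Ranks of variable 1: 4, 1, 6, 3, 5, 2
Ranks of variable 2: 1, 6, 3, 4, 2, 5
d = r₁ − r₂: 3, -5, 3, -1, 3, -3
d²: 9, 25, 9, 1, 9, 9; Σd² = 62
ρ = 1 − 6·62/(6·35) = 1 − 372/210 = -0.771

-0.771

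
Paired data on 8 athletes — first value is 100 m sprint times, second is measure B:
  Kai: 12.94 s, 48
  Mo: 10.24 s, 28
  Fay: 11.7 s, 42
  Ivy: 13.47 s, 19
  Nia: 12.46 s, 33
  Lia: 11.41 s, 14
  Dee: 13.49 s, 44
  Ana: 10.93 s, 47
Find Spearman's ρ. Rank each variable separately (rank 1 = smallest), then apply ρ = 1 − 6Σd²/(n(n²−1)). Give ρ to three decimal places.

Ranks of variable 1: 6, 1, 4, 7, 5, 3, 8, 2
Ranks of variable 2: 8, 3, 5, 2, 4, 1, 6, 7
d = r₁ − r₂: -2, -2, -1, 5, 1, 2, 2, -5
d²: 4, 4, 1, 25, 1, 4, 4, 25; Σd² = 68
ρ = 1 − 6·68/(8·63) = 1 − 408/504 = 0.190

0.190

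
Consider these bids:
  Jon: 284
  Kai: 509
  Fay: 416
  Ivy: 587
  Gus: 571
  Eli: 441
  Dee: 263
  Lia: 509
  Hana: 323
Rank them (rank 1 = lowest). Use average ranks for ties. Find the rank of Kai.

6.5

Sorted (ascending): 263, 284, 323, 416, 441, 509, 509, 571, 587
The 2 values of 509 occupy positions 6–7 → average rank (6+7)/2 = 6.5.
Kai has value 509 → rank 6.5.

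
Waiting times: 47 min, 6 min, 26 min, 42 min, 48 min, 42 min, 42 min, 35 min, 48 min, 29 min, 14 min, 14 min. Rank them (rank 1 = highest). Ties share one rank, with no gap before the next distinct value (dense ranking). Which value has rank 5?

29

Sorted (descending): 48, 48, 47, 42, 42, 42, 35, 29, 26, 14, 14, 6
The 2 values of 48 share dense rank 1.
The 3 values of 42 share dense rank 3.
The 2 values of 14 share dense rank 7.
Remaining distinct values take the next consecutive integers.
Rank 5 → value 29.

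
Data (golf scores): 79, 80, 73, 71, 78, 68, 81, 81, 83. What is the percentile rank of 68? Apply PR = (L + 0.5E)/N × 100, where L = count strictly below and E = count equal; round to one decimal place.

5.6

N = 9.
Strictly below 68: 0. Equal to 68: 1.
PR = (0 + 0.5·1)/9 × 100 = 5.6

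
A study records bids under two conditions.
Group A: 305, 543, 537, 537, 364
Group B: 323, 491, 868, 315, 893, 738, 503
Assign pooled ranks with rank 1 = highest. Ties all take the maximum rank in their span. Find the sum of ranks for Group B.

42

Sorted (descending): 893, 868, 738, 543, 537, 537, 503, 491, 364, 323, 315, 305
The 2 values of 537 occupy positions 5–6 → each gets rank 6.
Group B values → pooled ranks: 323→10, 491→8, 868→2, 315→11, 893→1, 738→3, 503→7
Rank sum = 10 + 8 + 2 + 11 + 1 + 3 + 7 = 42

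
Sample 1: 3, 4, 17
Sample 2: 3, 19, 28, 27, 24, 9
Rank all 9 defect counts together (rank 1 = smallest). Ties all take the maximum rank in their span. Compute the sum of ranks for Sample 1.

Sorted (ascending): 3, 3, 4, 9, 17, 19, 24, 27, 28
The 2 values of 3 occupy positions 1–2 → each gets rank 2.
Sample 1 values → pooled ranks: 3→2, 4→3, 17→5
Rank sum = 2 + 3 + 5 = 10

10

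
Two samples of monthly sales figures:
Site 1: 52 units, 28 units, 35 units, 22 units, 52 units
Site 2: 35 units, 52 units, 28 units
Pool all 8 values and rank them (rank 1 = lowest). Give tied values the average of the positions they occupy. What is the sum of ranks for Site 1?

Sorted (ascending): 22, 28, 28, 35, 35, 52, 52, 52
The 2 values of 28 occupy positions 2–3 → average rank (2+3)/2 = 2.5.
The 2 values of 35 occupy positions 4–5 → average rank (4+5)/2 = 4.5.
The 3 values of 52 occupy positions 6–8 → average rank 7.
Site 1 values → pooled ranks: 52→7, 28→2.5, 35→4.5, 22→1, 52→7
Rank sum = 7 + 2.5 + 4.5 + 1 + 7 = 22

22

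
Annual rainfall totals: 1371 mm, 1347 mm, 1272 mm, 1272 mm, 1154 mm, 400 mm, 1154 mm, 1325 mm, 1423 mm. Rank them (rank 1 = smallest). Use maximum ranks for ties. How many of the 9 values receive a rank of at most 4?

Sorted (ascending): 400, 1154, 1154, 1272, 1272, 1325, 1347, 1371, 1423
The 2 values of 1154 occupy positions 2–3 → each gets rank 3.
The 2 values of 1272 occupy positions 4–5 → each gets rank 5.
Ranks ≤ 4: {1, 3, 3} → 3 values.

3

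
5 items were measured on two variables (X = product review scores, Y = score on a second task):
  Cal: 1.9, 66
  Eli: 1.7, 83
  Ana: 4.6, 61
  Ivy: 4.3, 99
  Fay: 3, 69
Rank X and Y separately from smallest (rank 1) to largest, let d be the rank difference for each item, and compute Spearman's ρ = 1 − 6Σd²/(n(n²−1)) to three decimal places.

Ranks of variable 1: 2, 1, 5, 4, 3
Ranks of variable 2: 2, 4, 1, 5, 3
d = r₁ − r₂: 0, -3, 4, -1, 0
d²: 0, 9, 16, 1, 0; Σd² = 26
ρ = 1 − 6·26/(5·24) = 1 − 156/120 = -0.300

-0.300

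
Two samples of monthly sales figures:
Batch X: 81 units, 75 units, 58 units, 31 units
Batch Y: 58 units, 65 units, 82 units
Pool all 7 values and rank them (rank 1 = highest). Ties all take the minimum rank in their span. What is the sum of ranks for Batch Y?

Sorted (descending): 82, 81, 75, 65, 58, 58, 31
The 2 values of 58 occupy positions 5–6 → each gets rank 5.
Batch Y values → pooled ranks: 58→5, 65→4, 82→1
Rank sum = 5 + 4 + 1 = 10

10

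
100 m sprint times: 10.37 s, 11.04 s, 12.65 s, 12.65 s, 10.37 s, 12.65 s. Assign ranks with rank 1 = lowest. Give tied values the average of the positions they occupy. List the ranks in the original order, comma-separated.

Sorted (ascending): 10.37, 10.37, 11.04, 12.65, 12.65, 12.65
The 2 values of 10.37 occupy positions 1–2 → average rank (1+2)/2 = 1.5.
The 3 values of 12.65 occupy positions 4–6 → average rank 5.

1.5, 3, 5, 5, 1.5, 5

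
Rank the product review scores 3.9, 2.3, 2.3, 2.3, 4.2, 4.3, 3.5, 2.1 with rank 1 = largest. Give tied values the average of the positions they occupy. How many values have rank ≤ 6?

7

Sorted (descending): 4.3, 4.2, 3.9, 3.5, 2.3, 2.3, 2.3, 2.1
The 3 values of 2.3 occupy positions 5–7 → average rank 6.
Ranks ≤ 6: {1, 2, 3, 4, 6, 6, 6} → 7 values.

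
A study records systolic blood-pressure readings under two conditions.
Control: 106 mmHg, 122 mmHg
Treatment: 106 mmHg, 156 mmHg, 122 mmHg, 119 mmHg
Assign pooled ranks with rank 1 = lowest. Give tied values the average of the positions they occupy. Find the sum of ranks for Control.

6

Sorted (ascending): 106, 106, 119, 122, 122, 156
The 2 values of 106 occupy positions 1–2 → average rank (1+2)/2 = 1.5.
The 2 values of 122 occupy positions 4–5 → average rank (4+5)/2 = 4.5.
Control values → pooled ranks: 106→1.5, 122→4.5
Rank sum = 1.5 + 4.5 = 6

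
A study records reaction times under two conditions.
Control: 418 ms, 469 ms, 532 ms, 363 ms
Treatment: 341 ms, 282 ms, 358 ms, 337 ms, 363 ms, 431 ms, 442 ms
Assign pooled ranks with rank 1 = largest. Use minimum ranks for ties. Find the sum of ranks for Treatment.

51

Sorted (descending): 532, 469, 442, 431, 418, 363, 363, 358, 341, 337, 282
The 2 values of 363 occupy positions 6–7 → each gets rank 6.
Treatment values → pooled ranks: 341→9, 282→11, 358→8, 337→10, 363→6, 431→4, 442→3
Rank sum = 9 + 11 + 8 + 10 + 6 + 4 + 3 = 51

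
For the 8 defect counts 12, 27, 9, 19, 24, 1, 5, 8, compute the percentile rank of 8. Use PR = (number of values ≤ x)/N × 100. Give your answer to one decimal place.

37.5

N = 8.
Strictly below 8: 2. Equal to 8: 1.
PR = 3/8 × 100 = 37.5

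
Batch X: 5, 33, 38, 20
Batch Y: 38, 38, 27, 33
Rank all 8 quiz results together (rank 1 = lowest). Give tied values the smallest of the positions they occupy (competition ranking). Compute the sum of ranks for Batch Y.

19

Sorted (ascending): 5, 20, 27, 33, 33, 38, 38, 38
The 2 values of 33 occupy positions 4–5 → each gets rank 4.
The 3 values of 38 occupy positions 6–8 → each gets rank 6.
Batch Y values → pooled ranks: 38→6, 38→6, 27→3, 33→4
Rank sum = 6 + 6 + 3 + 4 = 19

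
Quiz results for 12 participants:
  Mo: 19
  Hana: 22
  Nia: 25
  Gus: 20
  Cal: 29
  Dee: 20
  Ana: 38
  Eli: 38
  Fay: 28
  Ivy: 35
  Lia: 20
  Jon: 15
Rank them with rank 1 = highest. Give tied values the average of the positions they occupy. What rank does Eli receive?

Sorted (descending): 38, 38, 35, 29, 28, 25, 22, 20, 20, 20, 19, 15
The 2 values of 38 occupy positions 1–2 → average rank (1+2)/2 = 1.5.
The 3 values of 20 occupy positions 8–10 → average rank 9.
Eli has value 38 → rank 1.5.

1.5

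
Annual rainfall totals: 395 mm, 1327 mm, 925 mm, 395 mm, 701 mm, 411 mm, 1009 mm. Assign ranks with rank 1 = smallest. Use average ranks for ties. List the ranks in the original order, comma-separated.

Sorted (ascending): 395, 395, 411, 701, 925, 1009, 1327
The 2 values of 395 occupy positions 1–2 → average rank (1+2)/2 = 1.5.

1.5, 7, 5, 1.5, 4, 3, 6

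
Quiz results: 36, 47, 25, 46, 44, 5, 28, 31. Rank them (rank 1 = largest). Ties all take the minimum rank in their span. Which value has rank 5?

Sorted (descending): 47, 46, 44, 36, 31, 28, 25, 5
No ties — each value takes its position as its rank.
Rank 5 → value 31.

31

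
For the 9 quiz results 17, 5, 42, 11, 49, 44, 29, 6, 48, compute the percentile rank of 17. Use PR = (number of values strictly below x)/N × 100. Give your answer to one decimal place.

N = 9.
Strictly below 17: 3. Equal to 17: 1.
PR = 3/9 × 100 = 33.3

33.3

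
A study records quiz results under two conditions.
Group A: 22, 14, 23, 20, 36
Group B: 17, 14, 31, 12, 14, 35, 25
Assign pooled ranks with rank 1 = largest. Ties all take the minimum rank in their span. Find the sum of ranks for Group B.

47

Sorted (descending): 36, 35, 31, 25, 23, 22, 20, 17, 14, 14, 14, 12
The 3 values of 14 occupy positions 9–11 → each gets rank 9.
Group B values → pooled ranks: 17→8, 14→9, 31→3, 12→12, 14→9, 35→2, 25→4
Rank sum = 8 + 9 + 3 + 12 + 9 + 2 + 4 = 47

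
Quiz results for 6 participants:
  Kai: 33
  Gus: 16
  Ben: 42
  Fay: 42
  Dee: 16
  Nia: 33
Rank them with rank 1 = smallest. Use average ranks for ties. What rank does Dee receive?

1.5

Sorted (ascending): 16, 16, 33, 33, 42, 42
The 2 values of 16 occupy positions 1–2 → average rank (1+2)/2 = 1.5.
The 2 values of 33 occupy positions 3–4 → average rank (3+4)/2 = 3.5.
The 2 values of 42 occupy positions 5–6 → average rank (5+6)/2 = 5.5.
Dee has value 16 → rank 1.5.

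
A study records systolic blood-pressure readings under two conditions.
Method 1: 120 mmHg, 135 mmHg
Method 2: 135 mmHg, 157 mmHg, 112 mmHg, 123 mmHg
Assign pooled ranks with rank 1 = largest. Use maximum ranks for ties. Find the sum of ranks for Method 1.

8

Sorted (descending): 157, 135, 135, 123, 120, 112
The 2 values of 135 occupy positions 2–3 → each gets rank 3.
Method 1 values → pooled ranks: 120→5, 135→3
Rank sum = 5 + 3 = 8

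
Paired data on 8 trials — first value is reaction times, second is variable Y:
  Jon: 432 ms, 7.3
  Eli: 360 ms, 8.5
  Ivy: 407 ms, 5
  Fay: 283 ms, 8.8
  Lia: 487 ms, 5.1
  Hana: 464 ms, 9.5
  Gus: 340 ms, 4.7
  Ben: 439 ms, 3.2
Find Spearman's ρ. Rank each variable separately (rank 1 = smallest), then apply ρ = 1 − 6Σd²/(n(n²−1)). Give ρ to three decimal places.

-0.048

Ranks of variable 1: 5, 3, 4, 1, 8, 7, 2, 6
Ranks of variable 2: 5, 6, 3, 7, 4, 8, 2, 1
d = r₁ − r₂: 0, -3, 1, -6, 4, -1, 0, 5
d²: 0, 9, 1, 36, 16, 1, 0, 25; Σd² = 88
ρ = 1 − 6·88/(8·63) = 1 − 528/504 = -0.048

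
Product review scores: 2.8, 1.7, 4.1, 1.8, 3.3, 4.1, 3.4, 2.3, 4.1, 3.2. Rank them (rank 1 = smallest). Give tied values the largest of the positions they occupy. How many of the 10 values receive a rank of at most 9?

Sorted (ascending): 1.7, 1.8, 2.3, 2.8, 3.2, 3.3, 3.4, 4.1, 4.1, 4.1
The 3 values of 4.1 occupy positions 8–10 → each gets rank 10.
Ranks ≤ 9: {1, 2, 3, 4, 5, 6, 7} → 7 values.

7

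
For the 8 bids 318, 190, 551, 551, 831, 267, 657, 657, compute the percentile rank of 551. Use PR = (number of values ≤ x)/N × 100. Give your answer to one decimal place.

N = 8.
Strictly below 551: 3. Equal to 551: 2.
PR = 5/8 × 100 = 62.5

62.5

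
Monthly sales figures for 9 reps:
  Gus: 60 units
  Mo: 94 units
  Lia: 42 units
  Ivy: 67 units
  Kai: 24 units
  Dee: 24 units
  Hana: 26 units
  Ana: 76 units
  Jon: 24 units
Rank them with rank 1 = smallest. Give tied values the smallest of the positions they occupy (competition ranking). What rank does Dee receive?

1

Sorted (ascending): 24, 24, 24, 26, 42, 60, 67, 76, 94
The 3 values of 24 occupy positions 1–3 → each gets rank 1.
Dee has value 24 units → rank 1.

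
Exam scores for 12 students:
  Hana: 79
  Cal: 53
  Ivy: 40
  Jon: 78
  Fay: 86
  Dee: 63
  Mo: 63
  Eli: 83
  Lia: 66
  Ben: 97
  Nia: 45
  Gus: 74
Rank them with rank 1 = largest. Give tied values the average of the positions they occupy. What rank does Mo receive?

Sorted (descending): 97, 86, 83, 79, 78, 74, 66, 63, 63, 53, 45, 40
The 2 values of 63 occupy positions 8–9 → average rank (8+9)/2 = 8.5.
Mo has value 63 → rank 8.5.

8.5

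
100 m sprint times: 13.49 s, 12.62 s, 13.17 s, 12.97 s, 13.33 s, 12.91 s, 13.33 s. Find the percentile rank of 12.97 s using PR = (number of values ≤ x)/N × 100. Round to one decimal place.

42.9

N = 7.
Strictly below 12.97: 2. Equal to 12.97: 1.
PR = 3/7 × 100 = 42.9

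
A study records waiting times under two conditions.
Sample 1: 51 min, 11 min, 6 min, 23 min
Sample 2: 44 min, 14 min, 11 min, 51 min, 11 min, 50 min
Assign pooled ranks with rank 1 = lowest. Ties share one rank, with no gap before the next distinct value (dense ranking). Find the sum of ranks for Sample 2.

Sorted (ascending): 6, 11, 11, 11, 14, 23, 44, 50, 51, 51
The 3 values of 11 share dense rank 2.
The 2 values of 51 share dense rank 7.
Remaining distinct values take the next consecutive integers.
Sample 2 values → pooled ranks: 44→5, 14→3, 11→2, 51→7, 11→2, 50→6
Rank sum = 5 + 3 + 2 + 7 + 2 + 6 = 25

25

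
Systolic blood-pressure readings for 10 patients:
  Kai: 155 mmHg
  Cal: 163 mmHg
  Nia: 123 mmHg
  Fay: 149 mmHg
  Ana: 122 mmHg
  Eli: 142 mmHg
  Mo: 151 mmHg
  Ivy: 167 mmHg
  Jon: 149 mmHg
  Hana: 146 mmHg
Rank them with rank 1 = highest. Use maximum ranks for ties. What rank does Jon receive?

Sorted (descending): 167, 163, 155, 151, 149, 149, 146, 142, 123, 122
The 2 values of 149 occupy positions 5–6 → each gets rank 6.
Jon has value 149 mmHg → rank 6.

6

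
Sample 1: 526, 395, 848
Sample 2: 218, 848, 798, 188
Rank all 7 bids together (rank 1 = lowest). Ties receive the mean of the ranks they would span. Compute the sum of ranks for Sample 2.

14.5

Sorted (ascending): 188, 218, 395, 526, 798, 848, 848
The 2 values of 848 occupy positions 6–7 → average rank (6+7)/2 = 6.5.
Sample 2 values → pooled ranks: 218→2, 848→6.5, 798→5, 188→1
Rank sum = 2 + 6.5 + 5 + 1 = 14.5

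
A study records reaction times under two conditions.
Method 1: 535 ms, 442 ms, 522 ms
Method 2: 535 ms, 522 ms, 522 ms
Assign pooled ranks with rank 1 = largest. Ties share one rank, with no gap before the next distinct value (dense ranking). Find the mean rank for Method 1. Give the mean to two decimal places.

Sorted (descending): 535, 535, 522, 522, 522, 442
The 2 values of 535 share dense rank 1.
The 3 values of 522 share dense rank 2.
Remaining distinct values take the next consecutive integers.
Method 1 values → pooled ranks: 535→1, 442→3, 522→2
Mean rank = (1 + 3 + 2) / 3 = 2.00

2.00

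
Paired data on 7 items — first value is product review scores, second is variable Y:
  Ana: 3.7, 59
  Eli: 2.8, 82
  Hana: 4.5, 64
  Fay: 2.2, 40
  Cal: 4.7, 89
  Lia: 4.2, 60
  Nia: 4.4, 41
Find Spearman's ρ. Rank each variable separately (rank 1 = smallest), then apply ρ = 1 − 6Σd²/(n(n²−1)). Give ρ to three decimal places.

0.536

Ranks of variable 1: 3, 2, 6, 1, 7, 4, 5
Ranks of variable 2: 3, 6, 5, 1, 7, 4, 2
d = r₁ − r₂: 0, -4, 1, 0, 0, 0, 3
d²: 0, 16, 1, 0, 0, 0, 9; Σd² = 26
ρ = 1 − 6·26/(7·48) = 1 − 156/336 = 0.536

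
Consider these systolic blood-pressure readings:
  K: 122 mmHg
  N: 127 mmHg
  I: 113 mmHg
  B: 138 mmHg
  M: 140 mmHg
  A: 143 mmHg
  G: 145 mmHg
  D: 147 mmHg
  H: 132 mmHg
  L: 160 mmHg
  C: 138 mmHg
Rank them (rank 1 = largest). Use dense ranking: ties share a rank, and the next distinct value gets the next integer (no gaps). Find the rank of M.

Sorted (descending): 160, 147, 145, 143, 140, 138, 138, 132, 127, 122, 113
The 2 values of 138 share dense rank 6.
Remaining distinct values take the next consecutive integers.
M has value 140 mmHg → rank 5.

5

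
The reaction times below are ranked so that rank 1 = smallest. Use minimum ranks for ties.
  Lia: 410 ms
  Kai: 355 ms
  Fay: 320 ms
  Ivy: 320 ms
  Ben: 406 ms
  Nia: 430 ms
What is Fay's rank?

Sorted (ascending): 320, 320, 355, 406, 410, 430
The 2 values of 320 occupy positions 1–2 → each gets rank 1.
Fay has value 320 ms → rank 1.

1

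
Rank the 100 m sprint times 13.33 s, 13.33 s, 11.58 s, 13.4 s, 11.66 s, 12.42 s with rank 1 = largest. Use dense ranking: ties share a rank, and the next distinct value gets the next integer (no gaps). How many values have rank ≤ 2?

3

Sorted (descending): 13.4, 13.33, 13.33, 12.42, 11.66, 11.58
The 2 values of 13.33 share dense rank 2.
Remaining distinct values take the next consecutive integers.
Ranks ≤ 2: {1, 2, 2} → 3 values.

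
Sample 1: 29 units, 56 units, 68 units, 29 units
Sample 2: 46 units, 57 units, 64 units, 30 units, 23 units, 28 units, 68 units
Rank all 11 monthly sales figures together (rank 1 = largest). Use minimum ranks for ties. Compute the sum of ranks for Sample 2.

Sorted (descending): 68, 68, 64, 57, 56, 46, 30, 29, 29, 28, 23
The 2 values of 68 occupy positions 1–2 → each gets rank 1.
The 2 values of 29 occupy positions 8–9 → each gets rank 8.
Sample 2 values → pooled ranks: 46→6, 57→4, 64→3, 30→7, 23→11, 28→10, 68→1
Rank sum = 6 + 4 + 3 + 7 + 11 + 10 + 1 = 42

42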